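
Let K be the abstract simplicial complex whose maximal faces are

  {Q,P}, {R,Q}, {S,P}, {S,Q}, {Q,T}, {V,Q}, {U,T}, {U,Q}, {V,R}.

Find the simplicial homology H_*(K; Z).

H_0 ≅ Z,  H_1 ≅ Z^3.

Order the vertices as P < Q < R < S < T < U < V. Listing each simplex with vertices in this order, K has dimension 1 with simplices:

  0-simplices (7): P, Q, R, S, T, U, V
  1-simplices (9): PQ, PS, QR, QS, QT, QU, QV, RV, TU

Hence C_0 ≅ Z^7, C_1 ≅ Z^9.

The boundary map ∂_1: C_1 → C_0 sends each edge [p,q] (with p < q) to q − p. For instance
  ∂QS = S − Q.
This gives a 7×9 integer matrix of rank 6; reducing to Smith normal form yields diagonal entries (1,1,1,1,1,1).

From H_k ≅ ker(∂_k) / im(∂_{k+1}) we obtain:

  H_0: rank C_0 − rank ∂_1 = 7 − 6 = 1, and the invariant factors of ∂_1 are all 1, so H_0 ≅ Z.
  H_1: rank ker ∂_1 − rank ∂_2 = (9 − 6) − 0 = 3, and there is no ∂_2, so H_1 ≅ Z^3.

As a check, the Euler characteristic is 7 − 9 = -2, which agrees with 1 − 3 = -2.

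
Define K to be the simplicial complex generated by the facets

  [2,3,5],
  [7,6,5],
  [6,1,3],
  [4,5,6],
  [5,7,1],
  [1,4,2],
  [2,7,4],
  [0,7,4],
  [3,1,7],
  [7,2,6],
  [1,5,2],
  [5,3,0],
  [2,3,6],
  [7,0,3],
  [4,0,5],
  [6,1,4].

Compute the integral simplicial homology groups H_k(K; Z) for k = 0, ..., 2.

We work with the vertex ordering 0 < 1 < 2 < 3 < 4 < 5 < 6 < 7. The simplices of K, each written with vertices in increasing order, are:

  0-simplices (8): [0], [1], [2], [3], [4], [5], [6], [7]
  1-simplices (24): (24 of them)
  2-simplices (16): [0,3,5], [0,3,7], [0,4,5], [0,4,7], [1,2,4], [1,2,5], [1,3,6], [1,3,7], [1,4,6], [1,5,7], [2,3,5], [2,3,6], [2,4,7], [2,6,7], [4,5,6], [5,6,7]

giving chain groups C_0 ≅ Z^8, C_1 ≅ Z^24, C_2 ≅ Z^16.

Boundary ∂_1: C_1 → C_0 maps an edge to its endpoints' difference, ∂[p,q] = q − p. For instance
  ∂[1,2] = [2] − [1].
The 8×24 boundary matrix has rank 7 and Smith normal form diag(1,1,1,1,1,1,1).

Boundary ∂_2: C_2 → C_1 acts by ∂[p,q,r] = [q,r] − [p,r] + [p,q]. For instance
  ∂[0,3,5] = [3,5] − [0,5] + [0,3],
  ∂[2,4,7] = [4,7] − [2,7] + [2,4].
The 24×16 boundary matrix has rank 15 and Smith normal form diag(1,1,1,1,1,1,1,1,1,1,1,1,1,1,1).

From H_k ≅ ker(∂_k) / im(∂_{k+1}) we obtain:

  H_0: rank C_0 − rank ∂_1 = 8 − 7 = 1, and the invariant factors of ∂_1 are all 1, so H_0 = Z.
  H_1: rank ker ∂_1 − rank ∂_2 = (24 − 7) − 15 = 2, and the invariant factors of ∂_2 are all 1, so H_1 = Z^2.
  H_2: rank ker ∂_2 − rank ∂_3 = (16 − 15) − 0 = 1, and there is no ∂_3, so H_2 = Z.

H_0 ≅ Z,  H_1 ≅ Z^2,  H_2 ≅ Z.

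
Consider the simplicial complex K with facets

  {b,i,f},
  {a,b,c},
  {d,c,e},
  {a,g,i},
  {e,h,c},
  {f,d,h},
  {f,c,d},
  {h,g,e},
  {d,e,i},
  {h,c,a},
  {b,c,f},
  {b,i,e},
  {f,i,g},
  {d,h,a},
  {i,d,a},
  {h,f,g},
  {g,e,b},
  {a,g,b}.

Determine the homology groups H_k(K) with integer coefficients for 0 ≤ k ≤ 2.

K has 9 vertices, 27 edges, 18 triangles.
rank ∂_0 = 0, rank ∂_1 = 8 ⇒ b_0 = 9 − 0 − 8 = 1; all invariant factors of ∂_1 are 1 so no torsion. So H_0 = Z.
rank ∂_1 = 8, rank ∂_2 = 18 ⇒ b_1 = 27 − 8 − 18 = 1; ∂_2 has invariant factor(s) [2] giving torsion. So H_1 = Z × Z/2.
rank ∂_2 = 18, rank ∂_3 = 0 ⇒ b_2 = 18 − 18 − 0 = 0. So H_2 = 0.

H_0 ≅ Z,  H_1 ≅ Z × Z/2,  H_2 = 0.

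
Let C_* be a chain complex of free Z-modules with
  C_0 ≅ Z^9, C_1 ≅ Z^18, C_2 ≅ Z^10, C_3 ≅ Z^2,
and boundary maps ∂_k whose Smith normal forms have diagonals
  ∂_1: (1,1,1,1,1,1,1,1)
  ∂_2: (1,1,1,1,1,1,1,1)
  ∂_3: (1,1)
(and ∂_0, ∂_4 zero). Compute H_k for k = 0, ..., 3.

H_0: b_0 = 9 − 0 − 8 = 1; torsion from ∂_1 factors > 1: none. So H_0 ≅ Z.
H_1: b_1 = 18 − 8 − 8 = 2; torsion from ∂_2 factors > 1: none. So H_1 ≅ Z^2.
H_2: b_2 = 10 − 8 − 2 = 0; torsion from ∂_3 factors > 1: none. So H_2 ≅ 0.
H_3: b_3 = 2 − 2 − 0 = 0; torsion from ∂_4 factors > 1: none. So H_3 ≅ 0.

H_0 ≅ Z,  H_1 ≅ Z^2,  H_2 = 0,  H_3 = 0.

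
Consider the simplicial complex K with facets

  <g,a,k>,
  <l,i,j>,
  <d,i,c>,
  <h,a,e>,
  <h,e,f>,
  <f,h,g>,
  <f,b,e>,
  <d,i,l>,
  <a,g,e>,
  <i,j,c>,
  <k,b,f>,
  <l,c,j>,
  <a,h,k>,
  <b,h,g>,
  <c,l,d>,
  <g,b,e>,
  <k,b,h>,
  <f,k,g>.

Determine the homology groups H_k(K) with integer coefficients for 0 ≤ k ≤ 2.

We work with the vertex ordering a < b < c < d < e < f < g < h < i < j < k < l. The simplices of K, each written with vertices in increasing order, are:

  0-simplices (12): a, b, c, d, e, f, g, h, i, j, k, l
  1-simplices (27): ae, ag, ah, ak, be, bf, bg, bh, bk, cd, ci, cj, cl, di, dl, ef, eg, eh, fg, fh, fk, gh, gk, hk, ij, il, jl
  2-simplices (18): aeg, aeh, agk, ahk, bef, beg, bfk, bgh, bhk, cdi, cdl, cij, cjl, dil, efh, fgh, fgk, ijl

Hence C_0 ≅ Z^12, C_1 ≅ Z^27, C_2 ≅ Z^18.

∂_1: C_1 → C_0 maps an edge to its endpoints' difference, ∂[p,q] = q − p.
This gives a 12×27 integer matrix of rank 10; reducing to Smith normal form yields diagonal entries (1,1,1,1,1,1,1,1,1,1).

Boundary ∂_2: C_2 → C_1 maps a triangle to the signed sum of its edges. For instance
  ∂agk = gk − ak + ag,
  ∂fgh = gh − fh + fg.
This gives a 27×18 integer matrix of rank 17; reducing to Smith normal form yields diagonal entries (1,1,1,1,1,1,1,1,1,1,1,1,1,1,1,1,2).

Now H_k = ker ∂_k / im ∂_{k+1}, so:

  H_0: rank C_0 − rank ∂_1 = 12 − 10 = 2, and the invariant factors of ∂_1 are all 1, so H_0 ≅ Z^2.
  H_1: rank ker ∂_1 − rank ∂_2 = (27 − 10) − 17 = 0, and ∂_2 has invariant factor 2 > 1, so H_1 ≅ Z/2Z.
  H_2: rank ker ∂_2 − rank ∂_3 = (18 − 17) − 0 = 1, and there is no ∂_3, so H_2 ≅ Z.

H_0 = Z^2,  H_1 = Z/2Z,  H_2 = Z.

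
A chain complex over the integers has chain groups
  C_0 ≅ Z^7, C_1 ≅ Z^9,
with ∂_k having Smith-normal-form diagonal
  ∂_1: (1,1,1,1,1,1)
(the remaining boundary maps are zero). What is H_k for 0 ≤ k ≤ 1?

H_0: b_0 = 7 − 0 − 6 = 1; torsion from ∂_1 factors > 1: none. So H_0 ≅ Z.
H_1: b_1 = 9 − 6 − 0 = 3; torsion from ∂_2 factors > 1: none. So H_1 ≅ Z^3.

H_0 ≅ Z,  H_1 ≅ Z^3.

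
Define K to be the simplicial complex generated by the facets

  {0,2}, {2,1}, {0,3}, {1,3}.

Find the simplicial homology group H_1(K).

H_1 ≅ Z.

We work with the vertex ordering 0 < 1 < 2 < 3. The simplices of K, each written with vertices in increasing order, are:

  0-simplices (4): [0], [1], [2], [3]
  1-simplices (4): [0,2], [0,3], [1,2], [1,3]

giving chain groups C_0 ≅ Z^4, C_1 ≅ Z^4.

Boundary ∂_1: C_1 → C_0 sends each edge [p,q] (with p < q) to q − p. For instance
  ∂[0,2] = [2] − [0].
The 4×4 boundary matrix has rank 3 and Smith normal form diag(1,1,1).

Now H_k = ker ∂_k / im ∂_{k+1}, so:

  H_1: rank ker ∂_1 − rank ∂_2 = (4 − 3) − 0 = 1, and there is no ∂_2, so H_1 = Z.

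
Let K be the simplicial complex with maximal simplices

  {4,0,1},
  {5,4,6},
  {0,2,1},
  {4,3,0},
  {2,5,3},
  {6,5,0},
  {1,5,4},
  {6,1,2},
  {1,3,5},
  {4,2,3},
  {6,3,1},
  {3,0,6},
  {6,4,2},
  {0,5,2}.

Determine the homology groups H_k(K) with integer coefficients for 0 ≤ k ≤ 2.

H_0 = Z,  H_1 = Z^2,  H_2 = Z.

Fix the vertex order 0 < 1 < 2 < 3 < 4 < 5 < 6 and write every simplex with vertices in increasing order. Then dim K = 2 and the simplices of K are:

  0-simplices (7): [0], [1], [2], [3], [4], [5], [6]
  1-simplices (21): [0,1], [0,2], [0,3], [0,4], [0,5], [0,6], [1,2], [1,3], [1,4], [1,5], [1,6], [2,3], [2,4], [2,5], [2,6], [3,4], [3,5], [3,6], [4,5], [4,6], [5,6]
  2-simplices (14): [0,1,2], [0,1,4], [0,2,5], [0,3,4], [0,3,6], [0,5,6], [1,2,6], [1,3,5], [1,3,6], [1,4,5], [2,3,4], [2,3,5], [2,4,6], [4,5,6]

giving chain groups C_0 ≅ Z^7, C_1 ≅ Z^21, C_2 ≅ Z^14.

The boundary map ∂_1: C_1 → C_0 sends each edge [p,q] (with p < q) to q − p.
The resulting 7×21 matrix has rank 6, and its Smith normal form has invariant factors (1,1,1,1,1,1).

∂_2: C_2 → C_1 maps a triangle to the signed sum of its edges. For instance
  ∂[2,4,6] = [4,6] − [2,6] + [2,4],
  ∂[2,3,4] = [3,4] − [2,4] + [2,3].
This gives a 21×14 integer matrix of rank 13; reducing to Smith normal form yields diagonal entries (1,1,1,1,1,1,1,1,1,1,1,1,1).

From H_k ≅ ker(∂_k) / im(∂_{k+1}) we obtain:

  H_0: rank C_0 − rank ∂_1 = 7 − 6 = 1, and the invariant factors of ∂_1 are all 1, so H_0 ≅ Z.
  H_1: rank ker ∂_1 − rank ∂_2 = (21 − 6) − 13 = 2, and the invariant factors of ∂_2 are all 1, so H_1 ≅ Z^2.
  H_2: rank ker ∂_2 − rank ∂_3 = (14 − 13) − 0 = 1, and there is no ∂_3, so H_2 ≅ Z.

As a check, the Euler characteristic is 7 − 21 + 14 = 0, which agrees with 1 − 2 + 1 = 0.
(K is a triangulation of the torus T^2.)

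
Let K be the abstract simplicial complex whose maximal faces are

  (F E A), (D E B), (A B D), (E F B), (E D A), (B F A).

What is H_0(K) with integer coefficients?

H_0 = Z.

K has 5 vertices, 9 edges, 6 triangles.
rank ∂_0 = 0, rank ∂_1 = 4 ⇒ b_0 = 5 − 0 − 4 = 1; all invariant factors of ∂_1 are 1 so no torsion. So H_0 = Z.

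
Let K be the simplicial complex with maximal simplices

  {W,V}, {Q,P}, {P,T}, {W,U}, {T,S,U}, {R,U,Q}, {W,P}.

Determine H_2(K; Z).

Order the vertices as P < Q < R < S < T < U < V < W. Listing each simplex with vertices in this order, K has dimension 2 with simplices:

  0-simplices (8): P, Q, R, S, T, U, V, W
  1-simplices (11): PQ, PT, PW, QR, QU, RU, ST, SU, TU, UW, VW
  2-simplices (2): QRU, STU

so the chain groups are C_0 ≅ Z^8, C_1 ≅ Z^11, C_2 ≅ Z^2.

∂_1: C_1 → C_0 is given by ∂[p,q] = [q] − [p]. For instance
  ∂QU = U − Q.
This gives a 8×11 integer matrix of rank 7; reducing to Smith normal form yields diagonal entries (1,1,1,1,1,1,1).

∂_2: C_2 → C_1 sends each 2-simplex [p,q,r] to [q,r] − [p,r] + [p,q]. For instance
  ∂STU = TU − SU + ST,
  ∂QRU = RU − QU + QR.
This gives a 11×2 integer matrix of rank 2; reducing to Smith normal form yields diagonal entries (1,1).

Now H_k = ker ∂_k / im ∂_{k+1}, so:

  H_2: rank ker ∂_2 − rank ∂_3 = (2 − 2) − 0 = 0, and there is no ∂_3, so H_2 ≅ 0.

H_2 ≅ 0.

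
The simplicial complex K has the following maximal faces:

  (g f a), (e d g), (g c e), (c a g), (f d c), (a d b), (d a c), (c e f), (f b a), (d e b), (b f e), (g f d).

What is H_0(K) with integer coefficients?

Take the total order a < b < c < d < e < f < g on the vertex set. Then K (dimension 2) consists of the simplices:

  0-simplices (7): a, b, c, d, e, f, g
  1-simplices (18): ab, ac, ad, af, ag, bd, be, bf, cd, ce, cf, cg, de, df, dg, ef, eg, fg
  2-simplices (12): abd, abf, acd, acg, afg, bde, bef, cdf, cef, ceg, deg, dfg

Hence C_0 ≅ Z^7, C_1 ≅ Z^18, C_2 ≅ Z^12.

∂_1: C_1 → C_0 sends each edge [p,q] (with p < q) to q − p. For instance
  ∂cg = g − c.
As a 7×18 matrix over Z this has rank 6, with invariant factors (1,1,1,1,1,1).

Boundary ∂_2: C_2 → C_1 acts by ∂[p,q,r] = [q,r] − [p,r] + [p,q]. For instance
  ∂bef = ef − bf + be,
  ∂acd = cd − ad + ac.
This gives a 18×12 integer matrix of rank 12; reducing to Smith normal form yields diagonal entries (1,1,1,1,1,1,1,1,1,1,1,2).

Computing H_k = (kernel of ∂_k) / (image of ∂_{k+1}):

  H_0: rank C_0 − rank ∂_1 = 7 − 6 = 1, and the invariant factors of ∂_1 are all 1, so H_0 = Z.

(K is a triangulation of the real projective plane RP^2.)

H_0 ≅ Z.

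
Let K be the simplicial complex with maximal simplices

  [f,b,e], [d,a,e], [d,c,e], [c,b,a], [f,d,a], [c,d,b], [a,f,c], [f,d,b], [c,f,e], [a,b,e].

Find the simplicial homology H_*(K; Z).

Fix the vertex order a < b < c < d < e < f and write every simplex with vertices in increasing order. Then dim K = 2 and the simplices of K are:

  0-simplices (6): a, b, c, d, e, f
  1-simplices (15): ab, ac, ad, ae, af, bc, bd, be, bf, cd, ce, cf, de, df, ef
  2-simplices (10): abc, abe, acf, ade, adf, bcd, bdf, bef, cde, cef

so the chain groups are C_0 ≅ Z^6, C_1 ≅ Z^15, C_2 ≅ Z^10.

The boundary map ∂_1: C_1 → C_0 is given by ∂[p,q] = [q] − [p]. For instance
  ∂cd = d − c.
This gives a 6×15 integer matrix of rank 5; reducing to Smith normal form yields diagonal entries (1,1,1,1,1).

The boundary map ∂_2: C_2 → C_1 sends each 2-simplex [p,q,r] to [q,r] − [p,r] + [p,q]. For instance
  ∂bcd = cd − bd + bc,
  ∂acf = cf − af + ac.
The 15×10 boundary matrix has rank 10 and Smith normal form diag(1,1,1,1,1,1,1,1,1,2).

Now H_k = ker ∂_k / im ∂_{k+1}, so:

  H_0: rank C_0 − rank ∂_1 = 6 − 5 = 1, and the invariant factors of ∂_1 are all 1, so H_0 = Z.
  H_1: rank ker ∂_1 − rank ∂_2 = (15 − 5) − 10 = 0, and ∂_2 has invariant factor 2 > 1, so H_1 = Z/2.
  H_2: rank ker ∂_2 − rank ∂_3 = (10 − 10) − 0 = 0, and there is no ∂_3, so H_2 = 0.

H_0 ≅ Z,  H_1 ≅ Z/2,  H_2 = 0.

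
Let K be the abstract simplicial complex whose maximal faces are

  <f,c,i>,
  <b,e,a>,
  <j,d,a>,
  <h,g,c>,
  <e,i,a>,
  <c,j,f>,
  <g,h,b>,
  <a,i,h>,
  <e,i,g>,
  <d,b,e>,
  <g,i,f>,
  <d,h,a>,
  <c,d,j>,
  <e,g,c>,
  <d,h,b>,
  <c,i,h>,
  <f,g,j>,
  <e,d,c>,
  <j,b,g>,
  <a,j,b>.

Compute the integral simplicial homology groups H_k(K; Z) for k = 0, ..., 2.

H_0 = Z,  H_1 = Z ⊕ Z/2Z,  H_2 = 0.

Order the vertices as a < b < c < d < e < f < g < h < i < j. Listing each simplex with vertices in this order, K has dimension 2 with simplices:

  0-simplices (10): a, b, c, d, e, f, g, h, i, j
  1-simplices (30): ab, ad, ae, ah, ai, aj, bd, be, bg, bh, bj, cd, ce, cf, cg, ch, ci, cj, de, dh, dj, eg, ei, fg, fi, fj, gh, gi, gj, hi
  2-simplices (20): abe, abj, adh, adj, aei, ahi, bde, bdh, bgh, bgj, cde, cdj, ceg, cfi, cfj, cgh, chi, egi, fgi, fgj

giving chain groups C_0 ≅ Z^10, C_1 ≅ Z^30, C_2 ≅ Z^20.

∂_1: C_1 → C_0 is given by ∂[p,q] = [q] − [p].
This gives a 10×30 integer matrix of rank 9; reducing to Smith normal form yields diagonal entries (1,1,1,1,1,1,1,1,1).

The boundary map ∂_2: C_2 → C_1 acts by ∂[p,q,r] = [q,r] − [p,r] + [p,q]. For instance
  ∂egi = gi − ei + eg,
  ∂abe = be − ae + ab.
This gives a 30×20 integer matrix of rank 20; reducing to Smith normal form yields diagonal entries (1,1,1,1,1,1,1,1,1,1,1,1,1,1,1,1,1,1,1,2).

Reading off H_k = ker ∂_k / im ∂_{k+1}:

  H_0: rank C_0 − rank ∂_1 = 10 − 9 = 1, and the invariant factors of ∂_1 are all 1, so H_0 = Z.
  H_1: rank ker ∂_1 − rank ∂_2 = (30 − 9) − 20 = 1, and ∂_2 has invariant factor 2 > 1, so H_1 = Z ⊕ Z/2Z.
  H_2: rank ker ∂_2 − rank ∂_3 = (20 − 20) − 0 = 0, and there is no ∂_3, so H_2 = 0.

As a check, the Euler characteristic is 10 − 30 + 20 = 0, which agrees with 1 − 1 + 0 = 0.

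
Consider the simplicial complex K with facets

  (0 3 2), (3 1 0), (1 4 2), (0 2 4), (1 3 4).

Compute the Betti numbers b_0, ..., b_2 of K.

b_0 = 1, b_1 = 1, b_2 = 0.

Fix the vertex order 0 < 1 < 2 < 3 < 4 and write every simplex with vertices in increasing order. Then dim K = 2 and the simplices of K are:

  0-simplices (5): [0], [1], [2], [3], [4]
  1-simplices (10): [0,1], [0,2], [0,3], [0,4], [1,2], [1,3], [1,4], [2,3], [2,4], [3,4]
  2-simplices (5): [0,1,3], [0,2,3], [0,2,4], [1,2,4], [1,3,4]

giving chain groups C_0 ≅ Z^5, C_1 ≅ Z^10, C_2 ≅ Z^5.

∂_1: C_1 → C_0 is given by ∂[p,q] = [q] − [p]. For instance
  ∂[0,4] = [4] − [0].
The 5×10 boundary matrix has rank 4 and Smith normal form diag(1,1,1,1).

∂_2: C_2 → C_1 maps a triangle to the signed sum of its edges. For instance
  ∂[0,2,4] = [2,4] − [0,4] + [0,2],
  ∂[1,2,4] = [2,4] − [1,4] + [1,2].
The 10×5 boundary matrix has rank 5 and Smith normal form diag(1,1,1,1,1).

Computing H_k = (kernel of ∂_k) / (image of ∂_{k+1}):

  H_0: rank C_0 − rank ∂_1 = 5 − 4 = 1, and the invariant factors of ∂_1 are all 1, so H_0 ≅ Z.
  H_1: rank ker ∂_1 − rank ∂_2 = (10 − 4) − 5 = 1, and the invariant factors of ∂_2 are all 1, so H_1 ≅ Z.
  H_2: rank ker ∂_2 − rank ∂_3 = (5 − 5) − 0 = 0, and there is no ∂_3, so H_2 ≅ 0.

As a check, the Euler characteristic is 5 − 10 + 5 = 0, which agrees with 1 − 1 + 0 = 0.
(K is a triangulation of the Möbius band.)

Hence the Betti numbers are b_0 = 1, b_1 = 1, b_2 = 0.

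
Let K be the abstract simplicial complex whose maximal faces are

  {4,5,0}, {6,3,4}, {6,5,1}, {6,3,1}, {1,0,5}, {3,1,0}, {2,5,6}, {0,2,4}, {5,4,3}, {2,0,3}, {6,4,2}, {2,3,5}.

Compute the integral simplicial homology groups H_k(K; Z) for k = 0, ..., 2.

Take the total order 0 < 1 < 2 < 3 < 4 < 5 < 6 on the vertex set. Then K (dimension 2) consists of the simplices:

  0-simplices (7): [0], [1], [2], [3], [4], [5], [6]
  1-simplices (18): [0,1], [0,2], [0,3], [0,4], [0,5], [1,3], [1,5], [1,6], [2,3], [2,4], [2,5], [2,6], [3,4], [3,5], [3,6], [4,5], [4,6], [5,6]
  2-simplices (12): [0,1,3], [0,1,5], [0,2,3], [0,2,4], [0,4,5], [1,3,6], [1,5,6], [2,3,5], [2,4,6], [2,5,6], [3,4,5], [3,4,6]

Hence C_0 ≅ Z^7, C_1 ≅ Z^18, C_2 ≅ Z^12.

Boundary ∂_1: C_1 → C_0 maps an edge to its endpoints' difference, ∂[p,q] = q − p.
The resulting 7×18 matrix has rank 6, and its Smith normal form has invariant factors (1,1,1,1,1,1).

Boundary ∂_2: C_2 → C_1 maps a triangle to the signed sum of its edges. For instance
  ∂[3,4,5] = [4,5] − [3,5] + [3,4],
  ∂[3,4,6] = [4,6] − [3,6] + [3,4].
As a 18×12 matrix over Z this has rank 12, with invariant factors (1,1,1,1,1,1,1,1,1,1,1,2).

From H_k ≅ ker(∂_k) / im(∂_{k+1}) we obtain:

  H_0: rank C_0 − rank ∂_1 = 7 − 6 = 1, and the invariant factors of ∂_1 are all 1, so H_0 ≅ Z.
  H_1: rank ker ∂_1 − rank ∂_2 = (18 − 6) − 12 = 0, and ∂_2 has invariant factor 2 > 1, so H_1 ≅ Z/2.
  H_2: rank ker ∂_2 − rank ∂_3 = (12 − 12) − 0 = 0, and there is no ∂_3, so H_2 ≅ 0.

H_0 = Z,  H_1 = Z/2,  H_2 = 0.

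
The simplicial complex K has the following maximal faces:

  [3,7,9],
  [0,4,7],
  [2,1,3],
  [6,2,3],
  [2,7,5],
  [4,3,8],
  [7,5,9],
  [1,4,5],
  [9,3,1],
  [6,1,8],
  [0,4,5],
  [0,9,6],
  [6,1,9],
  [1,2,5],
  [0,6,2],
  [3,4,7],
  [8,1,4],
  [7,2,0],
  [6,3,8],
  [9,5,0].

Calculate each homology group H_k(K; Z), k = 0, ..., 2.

H_0 ≅ Z,  H_1 ≅ Z ⊕ Z/2,  H_2 = 0.

Fix the vertex order 0 < 1 < 2 < 3 < 4 < 5 < 6 < 7 < 8 < 9 and write every simplex with vertices in increasing order. Then dim K = 2 and the simplices of K are:

  0-simplices (10): [0], [1], [2], [3], [4], [5], [6], [7], [8], [9]
  1-simplices (30): (30 of them)
  2-simplices (20): (20 of them)

Hence C_0 ≅ Z^10, C_1 ≅ Z^30, C_2 ≅ Z^20.

Boundary ∂_1: C_1 → C_0 sends each edge [p,q] (with p < q) to q − p.
This gives a 10×30 integer matrix of rank 9; reducing to Smith normal form yields diagonal entries (1,1,1,1,1,1,1,1,1).

∂_2: C_2 → C_1 acts by ∂[p,q,r] = [q,r] − [p,r] + [p,q]. For instance
  ∂[3,7,9] = [7,9] − [3,9] + [3,7],
  ∂[3,4,8] = [4,8] − [3,8] + [3,4].
The resulting 30×20 matrix has rank 20, and its Smith normal form has invariant factors (1,1,1,1,1,1,1,1,1,1,1,1,1,1,1,1,1,1,1,2).

From H_k ≅ ker(∂_k) / im(∂_{k+1}) we obtain:

  H_0: rank C_0 − rank ∂_1 = 10 − 9 = 1, and the invariant factors of ∂_1 are all 1, so H_0 = Z.
  H_1: rank ker ∂_1 − rank ∂_2 = (30 − 9) − 20 = 1, and ∂_2 has invariant factor 2 > 1, so H_1 = Z ⊕ Z/2.
  H_2: rank ker ∂_2 − rank ∂_3 = (20 − 20) − 0 = 0, and there is no ∂_3, so H_2 = 0.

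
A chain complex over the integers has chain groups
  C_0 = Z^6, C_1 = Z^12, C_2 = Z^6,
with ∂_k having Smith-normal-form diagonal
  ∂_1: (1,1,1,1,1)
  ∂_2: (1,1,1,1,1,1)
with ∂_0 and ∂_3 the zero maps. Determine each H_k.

H_0: b_0 = 6 − 0 − 5 = 1; torsion from ∂_1 factors > 1: none. So H_0 ≅ Z.
H_1: b_1 = 12 − 5 − 6 = 1; torsion from ∂_2 factors > 1: none. So H_1 ≅ Z.
H_2: b_2 = 6 − 6 − 0 = 0; torsion from ∂_3 factors > 1: none. So H_2 ≅ 0.

H_0 ≅ Z,  H_1 ≅ Z,  H_2 = 0.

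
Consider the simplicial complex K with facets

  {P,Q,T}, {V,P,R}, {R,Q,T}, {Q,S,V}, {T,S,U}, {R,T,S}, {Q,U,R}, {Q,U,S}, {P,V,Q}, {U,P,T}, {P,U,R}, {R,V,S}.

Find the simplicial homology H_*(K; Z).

Order the vertices as P < Q < R < S < T < U < V. Listing each simplex with vertices in this order, K has dimension 2 with simplices:

  0-simplices (7): P, Q, R, S, T, U, V
  1-simplices (18): PQ, PR, PT, PU, PV, QR, QS, QT, QU, QV, RS, RT, RU, RV, ST, SU, SV, TU
  2-simplices (12): PQT, PQV, PRU, PRV, PTU, QRT, QRU, QSU, QSV, RST, RSV, STU

so the chain groups are C_0 ≅ Z^7, C_1 ≅ Z^18, C_2 ≅ Z^12.

The boundary map ∂_1: C_1 → C_0 maps an edge to its endpoints' difference, ∂[p,q] = q − p. For instance
  ∂PR = R − P.
This gives a 7×18 integer matrix of rank 6; reducing to Smith normal form yields diagonal entries (1,1,1,1,1,1).

∂_2: C_2 → C_1 acts by ∂[p,q,r] = [q,r] − [p,r] + [p,q]. For instance
  ∂QSV = SV − QV + QS,
  ∂RSV = SV − RV + RS.
The resulting 18×12 matrix has rank 12, and its Smith normal form has invariant factors (1,1,1,1,1,1,1,1,1,1,1,2).

From H_k ≅ ker(∂_k) / im(∂_{k+1}) we obtain:

  H_0: rank C_0 − rank ∂_1 = 7 − 6 = 1, and the invariant factors of ∂_1 are all 1, so H_0 ≅ Z.
  H_1: rank ker ∂_1 − rank ∂_2 = (18 − 6) − 12 = 0, and ∂_2 has invariant factor 2 > 1, so H_1 ≅ Z/2.
  H_2: rank ker ∂_2 − rank ∂_3 = (12 − 12) − 0 = 0, and there is no ∂_3, so H_2 ≅ 0.

As a check, the Euler characteristic is 7 − 18 + 12 = 1, which agrees with 1 − 0 + 0 = 1.

H_0 = Z,  H_1 = Z/2,  H_2 = 0.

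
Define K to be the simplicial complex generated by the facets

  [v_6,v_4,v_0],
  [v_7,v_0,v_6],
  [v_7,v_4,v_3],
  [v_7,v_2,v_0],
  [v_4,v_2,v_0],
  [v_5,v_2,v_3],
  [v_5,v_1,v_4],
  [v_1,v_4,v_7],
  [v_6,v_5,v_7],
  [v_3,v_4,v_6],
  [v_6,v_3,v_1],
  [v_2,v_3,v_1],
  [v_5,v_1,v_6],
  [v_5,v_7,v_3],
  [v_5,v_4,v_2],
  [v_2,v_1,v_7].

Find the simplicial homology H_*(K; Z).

H_0 = Z,  H_1 = Z^2,  H_2 = Z.

K has 8 vertices, 24 edges, 16 triangles.
rank ∂_0 = 0, rank ∂_1 = 7 ⇒ b_0 = 8 − 0 − 7 = 1; all invariant factors of ∂_1 are 1 so no torsion. So H_0 = Z.
rank ∂_1 = 7, rank ∂_2 = 15 ⇒ b_1 = 24 − 7 − 15 = 2; all invariant factors of ∂_2 are 1 so no torsion. So H_1 = Z^2.
rank ∂_2 = 15, rank ∂_3 = 0 ⇒ b_2 = 16 − 15 − 0 = 1. So H_2 = Z.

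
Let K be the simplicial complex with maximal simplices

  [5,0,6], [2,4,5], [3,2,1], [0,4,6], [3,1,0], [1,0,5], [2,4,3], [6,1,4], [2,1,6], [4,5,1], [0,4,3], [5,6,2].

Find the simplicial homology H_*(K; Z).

Take the total order 0 < 1 < 2 < 3 < 4 < 5 < 6 on the vertex set. Then K (dimension 2) consists of the simplices:

  0-simplices (7): [0], [1], [2], [3], [4], [5], [6]
  1-simplices (18): [0,1], [0,3], [0,4], [0,5], [0,6], [1,2], [1,3], [1,4], [1,5], [1,6], [2,3], [2,4], [2,5], [2,6], [3,4], [4,5], [4,6], [5,6]
  2-simplices (12): [0,1,3], [0,1,5], [0,3,4], [0,4,6], [0,5,6], [1,2,3], [1,2,6], [1,4,5], [1,4,6], [2,3,4], [2,4,5], [2,5,6]

so the chain groups are C_0 ≅ Z^7, C_1 ≅ Z^18, C_2 ≅ Z^12.

Boundary ∂_1: C_1 → C_0 is given by ∂[p,q] = [q] − [p]. For instance
  ∂[5,6] = [6] − [5].
As a 7×18 matrix over Z this has rank 6, with invariant factors (1,1,1,1,1,1).

The boundary map ∂_2: C_2 → C_1 sends each 2-simplex [p,q,r] to [q,r] − [p,r] + [p,q]. For instance
  ∂[2,5,6] = [5,6] − [2,6] + [2,5],
  ∂[1,4,5] = [4,5] − [1,5] + [1,4].
The 18×12 boundary matrix has rank 12 and Smith normal form diag(1,1,1,1,1,1,1,1,1,1,1,2).

From H_k ≅ ker(∂_k) / im(∂_{k+1}) we obtain:

  H_0: rank C_0 − rank ∂_1 = 7 − 6 = 1, and the invariant factors of ∂_1 are all 1, so H_0 ≅ Z.
  H_1: rank ker ∂_1 − rank ∂_2 = (18 − 6) − 12 = 0, and ∂_2 has invariant factor 2 > 1, so H_1 ≅ Z/2Z.
  H_2: rank ker ∂_2 − rank ∂_3 = (12 − 12) − 0 = 0, and there is no ∂_3, so H_2 ≅ 0.

(K is a triangulation of the real projective plane RP^2.)

H_0 ≅ Z,  H_1 ≅ Z/2Z,  H_2 = 0.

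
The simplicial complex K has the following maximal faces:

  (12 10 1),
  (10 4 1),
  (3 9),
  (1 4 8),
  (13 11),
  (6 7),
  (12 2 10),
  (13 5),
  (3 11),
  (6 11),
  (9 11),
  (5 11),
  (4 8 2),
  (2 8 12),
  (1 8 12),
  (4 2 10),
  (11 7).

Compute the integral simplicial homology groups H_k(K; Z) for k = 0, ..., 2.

Take the total order 1 < 2 < 3 < 4 < 5 < 6 < 7 < 8 < 9 < 10 < 11 < 12 < 13 on the vertex set. Then K (dimension 2) consists of the simplices:

  0-simplices (13): [1], [2], [3], [4], [5], [6], [7], [8], [9], [10], [11], [12], [13]
  1-simplices (21): (21 of them)
  2-simplices (8): [1,4,8], [1,4,10], [1,8,12], [1,10,12], [2,4,8], [2,4,10], [2,8,12], [2,10,12]

Hence C_0 ≅ Z^13, C_1 ≅ Z^21, C_2 ≅ Z^8.

∂_1: C_1 → C_0 maps an edge to its endpoints' difference, ∂[p,q] = q − p. For instance
  ∂[9,11] = [11] − [9].
The resulting 13×21 matrix has rank 11, and its Smith normal form has invariant factors (1,1,1,1,1,1,1,1,1,1,1).

The boundary map ∂_2: C_2 → C_1 maps a triangle to the signed sum of its edges. For instance
  ∂[2,4,8] = [4,8] − [2,8] + [2,4],
  ∂[2,4,10] = [4,10] − [2,10] + [2,4].
The 21×8 boundary matrix has rank 7 and Smith normal form diag(1,1,1,1,1,1,1).

Computing H_k = (kernel of ∂_k) / (image of ∂_{k+1}):

  H_0: rank C_0 − rank ∂_1 = 13 − 11 = 2, and the invariant factors of ∂_1 are all 1, so H_0 ≅ Z^2.
  H_1: rank ker ∂_1 − rank ∂_2 = (21 − 11) − 7 = 3, and the invariant factors of ∂_2 are all 1, so H_1 ≅ Z^3.
  H_2: rank ker ∂_2 − rank ∂_3 = (8 − 7) − 0 = 1, and there is no ∂_3, so H_2 ≅ Z.

(K is a triangulation of the disjoint union of the 2-sphere S^2 and a wedge of 3 circles.)

H_0 ≅ Z^2,  H_1 ≅ Z^3,  H_2 ≅ Z.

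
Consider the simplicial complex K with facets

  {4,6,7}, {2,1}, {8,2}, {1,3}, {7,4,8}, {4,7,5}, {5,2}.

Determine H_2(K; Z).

H_2 ≅ 0.

Take the total order 1 < 2 < 3 < 4 < 5 < 6 < 7 < 8 on the vertex set. Then K (dimension 2) consists of the simplices:

  0-simplices (8): [1], [2], [3], [4], [5], [6], [7], [8]
  1-simplices (11): [1,2], [1,3], [2,5], [2,8], [4,5], [4,6], [4,7], [4,8], [5,7], [6,7], [7,8]
  2-simplices (3): [4,5,7], [4,6,7], [4,7,8]

Hence C_0 ≅ Z^8, C_1 ≅ Z^11, C_2 ≅ Z^3.

Boundary ∂_1: C_1 → C_0 is given by ∂[p,q] = [q] − [p]. For instance
  ∂[2,8] = [8] − [2].
The resulting 8×11 matrix has rank 7, and its Smith normal form has invariant factors (1,1,1,1,1,1,1).

The boundary map ∂_2: C_2 → C_1 maps a triangle to the signed sum of its edges. For instance
  ∂[4,6,7] = [6,7] − [4,7] + [4,6],
  ∂[4,7,8] = [7,8] − [4,8] + [4,7].
The 11×3 boundary matrix has rank 3 and Smith normal form diag(1,1,1).

Now H_k = ker ∂_k / im ∂_{k+1}, so:

  H_2: rank ker ∂_2 − rank ∂_3 = (3 − 3) − 0 = 0, and there is no ∂_3, so H_2 ≅ 0.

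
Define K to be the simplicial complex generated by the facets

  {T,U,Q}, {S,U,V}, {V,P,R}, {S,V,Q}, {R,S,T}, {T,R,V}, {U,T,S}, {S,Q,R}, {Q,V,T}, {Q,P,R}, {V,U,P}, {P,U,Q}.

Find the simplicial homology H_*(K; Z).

H_0 = Z,  H_1 = Z/2,  H_2 = 0.

K has 7 vertices, 18 edges, 12 triangles.
rank ∂_0 = 0, rank ∂_1 = 6 ⇒ b_0 = 7 − 0 − 6 = 1; all invariant factors of ∂_1 are 1 so no torsion. So H_0 = Z.
rank ∂_1 = 6, rank ∂_2 = 12 ⇒ b_1 = 18 − 6 − 12 = 0; ∂_2 has invariant factor(s) [2] giving torsion. So H_1 = Z/2.
rank ∂_2 = 12, rank ∂_3 = 0 ⇒ b_2 = 12 − 12 − 0 = 0. So H_2 = 0.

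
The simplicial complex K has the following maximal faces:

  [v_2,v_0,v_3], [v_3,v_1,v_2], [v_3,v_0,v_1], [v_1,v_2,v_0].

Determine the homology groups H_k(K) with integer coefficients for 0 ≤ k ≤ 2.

H_0 = Z,  H_1 = 0,  H_2 = Z.

We work with the vertex ordering v_0 < v_1 < v_2 < v_3. The simplices of K, each written with vertices in increasing order, are:

  0-simplices (4): [v_0], [v_1], [v_2], [v_3]
  1-simplices (6): [v_0,v_1], [v_0,v_2], [v_0,v_3], [v_1,v_2], [v_1,v_3], [v_2,v_3]
  2-simplices (4): [v_0,v_1,v_2], [v_0,v_1,v_3], [v_0,v_2,v_3], [v_1,v_2,v_3]

giving chain groups C_0 ≅ Z^4, C_1 ≅ Z^6, C_2 ≅ Z^4.

The boundary map ∂_1: C_1 → C_0 is given by ∂[p,q] = [q] − [p]. For instance
  ∂[v_0,v_2] = [v_2] − [v_0].
This gives a 4×6 integer matrix of rank 3; reducing to Smith normal form yields diagonal entries (1,1,1).

∂_2: C_2 → C_1 sends each 2-simplex [p,q,r] to [q,r] − [p,r] + [p,q]. For instance
  ∂[v_0,v_1,v_3] = [v_1,v_3] − [v_0,v_3] + [v_0,v_1],
  ∂[v_0,v_2,v_3] = [v_2,v_3] − [v_0,v_3] + [v_0,v_2].
This gives a 6×4 integer matrix of rank 3; reducing to Smith normal form yields diagonal entries (1,1,1).

From H_k ≅ ker(∂_k) / im(∂_{k+1}) we obtain:

  H_0: rank C_0 − rank ∂_1 = 4 − 3 = 1, and the invariant factors of ∂_1 are all 1, so H_0 = Z.
  H_1: rank ker ∂_1 − rank ∂_2 = (6 − 3) − 3 = 0, and the invariant factors of ∂_2 are all 1, so H_1 = 0.
  H_2: rank ker ∂_2 − rank ∂_3 = (4 − 3) − 0 = 1, and there is no ∂_3, so H_2 = Z.

(K is a triangulation of the 2-sphere S^2.)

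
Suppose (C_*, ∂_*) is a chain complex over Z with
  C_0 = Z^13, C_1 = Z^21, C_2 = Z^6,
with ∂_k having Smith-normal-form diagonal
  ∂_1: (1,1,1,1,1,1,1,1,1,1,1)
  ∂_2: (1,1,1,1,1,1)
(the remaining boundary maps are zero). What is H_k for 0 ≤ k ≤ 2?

H_0: b_0 = 13 − 0 − 11 = 2; torsion from ∂_1 factors > 1: none. So H_0 ≅ Z^2.
H_1: b_1 = 21 − 11 − 6 = 4; torsion from ∂_2 factors > 1: none. So H_1 ≅ Z^4.
H_2: b_2 = 6 − 6 − 0 = 0; torsion from ∂_3 factors > 1: none. So H_2 ≅ 0.

H_0 ≅ Z^2,  H_1 ≅ Z^4,  H_2 = 0.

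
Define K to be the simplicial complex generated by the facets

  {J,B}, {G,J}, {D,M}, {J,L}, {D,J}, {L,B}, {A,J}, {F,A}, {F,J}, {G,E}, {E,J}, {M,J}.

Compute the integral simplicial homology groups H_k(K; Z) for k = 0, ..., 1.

H_0 ≅ Z,  H_1 ≅ Z^4.

Take the total order A < B < D < E < F < G < J < L < M on the vertex set. Then K (dimension 1) consists of the simplices:

  0-simplices (9): A, B, D, E, F, G, J, L, M
  1-simplices (12): AF, AJ, BJ, BL, DJ, DM, EG, EJ, FJ, GJ, JL, JM

so the chain groups are C_0 ≅ Z^9, C_1 ≅ Z^12.

∂_1: C_1 → C_0 is given by ∂[p,q] = [q] − [p]. For instance
  ∂FJ = J − F.
As a 9×12 matrix over Z this has rank 8, with invariant factors (1,1,1,1,1,1,1,1).

Computing H_k = (kernel of ∂_k) / (image of ∂_{k+1}):

  H_0: rank C_0 − rank ∂_1 = 9 − 8 = 1, and the invariant factors of ∂_1 are all 1, so H_0 = Z.
  H_1: rank ker ∂_1 − rank ∂_2 = (12 − 8) − 0 = 4, and there is no ∂_2, so H_1 = Z^4.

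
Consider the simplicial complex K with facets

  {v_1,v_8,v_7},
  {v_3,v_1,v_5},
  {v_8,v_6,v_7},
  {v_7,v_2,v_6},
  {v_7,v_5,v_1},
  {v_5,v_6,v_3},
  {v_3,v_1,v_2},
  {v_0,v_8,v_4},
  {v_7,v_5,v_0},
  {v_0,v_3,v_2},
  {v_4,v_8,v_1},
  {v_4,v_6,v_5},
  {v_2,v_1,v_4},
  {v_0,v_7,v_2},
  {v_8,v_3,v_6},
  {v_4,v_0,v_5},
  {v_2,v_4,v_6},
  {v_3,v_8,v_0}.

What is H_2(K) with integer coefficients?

H_2 ≅ Z.

We work with the vertex ordering v_0 < v_1 < v_2 < v_3 < v_4 < v_5 < v_6 < v_7 < v_8. The simplices of K, each written with vertices in increasing order, are:

  0-simplices (9): [v_0], [v_1], [v_2], [v_3], [v_4], [v_5], [v_6], [v_7], [v_8]
  1-simplices (27): (27 of them)
  2-simplices (18): (18 of them)

so the chain groups are C_0 ≅ Z^9, C_1 ≅ Z^27, C_2 ≅ Z^18.

The boundary map ∂_1: C_1 → C_0 is given by ∂[p,q] = [q] − [p].
As a 9×27 matrix over Z this has rank 8, with invariant factors (1,1,1,1,1,1,1,1).

The boundary map ∂_2: C_2 → C_1 maps a triangle to the signed sum of its edges. For instance
  ∂[v_1,v_5,v_7] = [v_5,v_7] − [v_1,v_7] + [v_1,v_5],
  ∂[v_3,v_6,v_8] = [v_6,v_8] − [v_3,v_8] + [v_3,v_6].
This gives a 27×18 integer matrix of rank 17; reducing to Smith normal form yields diagonal entries (1,1,1,1,1,1,1,1,1,1,1,1,1,1,1,1,1).

Computing H_k = (kernel of ∂_k) / (image of ∂_{k+1}):

  H_2: rank ker ∂_2 − rank ∂_3 = (18 − 17) − 0 = 1, and there is no ∂_3, so H_2 = Z.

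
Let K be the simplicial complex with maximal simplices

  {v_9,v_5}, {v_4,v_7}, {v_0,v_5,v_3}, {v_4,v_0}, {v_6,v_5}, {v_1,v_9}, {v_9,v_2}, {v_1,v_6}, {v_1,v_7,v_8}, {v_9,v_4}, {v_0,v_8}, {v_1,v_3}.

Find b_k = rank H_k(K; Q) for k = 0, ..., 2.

We work with the vertex ordering v_0 < v_1 < v_2 < v_3 < v_4 < v_5 < v_6 < v_7 < v_8 < v_9. The simplices of K, each written with vertices in increasing order, are:

  0-simplices (10): [v_0], [v_1], [v_2], [v_3], [v_4], [v_5], [v_6], [v_7], [v_8], [v_9]
  1-simplices (16): (16 of them)
  2-simplices (2): [v_0,v_3,v_5], [v_1,v_7,v_8]

giving chain groups C_0 ≅ Z^10, C_1 ≅ Z^16, C_2 ≅ Z^2.

Boundary ∂_1: C_1 → C_0 is given by ∂[p,q] = [q] − [p].
As a 10×16 matrix over Z this has rank 9, with invariant factors (1,1,1,1,1,1,1,1,1).

Boundary ∂_2: C_2 → C_1 sends each 2-simplex [p,q,r] to [q,r] − [p,r] + [p,q]. For instance
  ∂[v_1,v_7,v_8] = [v_7,v_8] − [v_1,v_8] + [v_1,v_7],
  ∂[v_0,v_3,v_5] = [v_3,v_5] − [v_0,v_5] + [v_0,v_3].
As a 16×2 matrix over Z this has rank 2, with invariant factors (1,1).

From H_k ≅ ker(∂_k) / im(∂_{k+1}) we obtain:

  H_0: rank C_0 − rank ∂_1 = 10 − 9 = 1, and the invariant factors of ∂_1 are all 1, so H_0 = Z.
  H_1: rank ker ∂_1 − rank ∂_2 = (16 − 9) − 2 = 5, and the invariant factors of ∂_2 are all 1, so H_1 = Z^5.
  H_2: rank ker ∂_2 − rank ∂_3 = (2 − 2) − 0 = 0, and there is no ∂_3, so H_2 = 0.

Hence the Betti numbers are b_0 = 1, b_1 = 5, b_2 = 0.

b_0 = 1, b_1 = 5, b_2 = 0.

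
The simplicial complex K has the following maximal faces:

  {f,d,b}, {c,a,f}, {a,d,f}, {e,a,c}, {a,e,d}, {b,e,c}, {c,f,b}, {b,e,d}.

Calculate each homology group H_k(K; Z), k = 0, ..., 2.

H_0 ≅ Z,  H_1 = 0,  H_2 ≅ Z.

K has 6 vertices, 12 edges, 8 triangles.
rank ∂_0 = 0, rank ∂_1 = 5 ⇒ b_0 = 6 − 0 − 5 = 1; all invariant factors of ∂_1 are 1 so no torsion. So H_0 = Z.
rank ∂_1 = 5, rank ∂_2 = 7 ⇒ b_1 = 12 − 5 − 7 = 0; all invariant factors of ∂_2 are 1 so no torsion. So H_1 = 0.
rank ∂_2 = 7, rank ∂_3 = 0 ⇒ b_2 = 8 − 7 − 0 = 1. So H_2 = Z.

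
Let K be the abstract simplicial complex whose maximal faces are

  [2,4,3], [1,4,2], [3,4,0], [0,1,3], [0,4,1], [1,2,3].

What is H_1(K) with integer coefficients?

H_1 = 0.

Order the vertices as 0 < 1 < 2 < 3 < 4. Listing each simplex with vertices in this order, K has dimension 2 with simplices:

  0-simplices (5): [0], [1], [2], [3], [4]
  1-simplices (9): [0,1], [0,3], [0,4], [1,2], [1,3], [1,4], [2,3], [2,4], [3,4]
  2-simplices (6): [0,1,3], [0,1,4], [0,3,4], [1,2,3], [1,2,4], [2,3,4]

Hence C_0 ≅ Z^5, C_1 ≅ Z^9, C_2 ≅ Z^6.

The boundary map ∂_1: C_1 → C_0 is given by ∂[p,q] = [q] − [p]. For instance
  ∂[0,1] = [1] − [0].
As a 5×9 matrix over Z this has rank 4, with invariant factors (1,1,1,1).

∂_2: C_2 → C_1 maps a triangle to the signed sum of its edges. For instance
  ∂[0,3,4] = [3,4] − [0,4] + [0,3],
  ∂[2,3,4] = [3,4] − [2,4] + [2,3].
The 9×6 boundary matrix has rank 5 and Smith normal form diag(1,1,1,1,1).

From H_k ≅ ker(∂_k) / im(∂_{k+1}) we obtain:

  H_1: rank ker ∂_1 − rank ∂_2 = (9 − 4) − 5 = 0, and the invariant factors of ∂_2 are all 1, so H_1 = 0.

(K is a triangulation of the 2-sphere S^2.)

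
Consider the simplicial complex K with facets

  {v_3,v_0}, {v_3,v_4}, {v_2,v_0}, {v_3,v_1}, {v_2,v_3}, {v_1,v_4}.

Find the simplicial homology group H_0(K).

H_0 = Z.

Fix the vertex order v_0 < v_1 < v_2 < v_3 < v_4 and write every simplex with vertices in increasing order. Then dim K = 1 and the simplices of K are:

  0-simplices (5): [v_0], [v_1], [v_2], [v_3], [v_4]
  1-simplices (6): [v_0,v_2], [v_0,v_3], [v_1,v_3], [v_1,v_4], [v_2,v_3], [v_3,v_4]

Hence C_0 ≅ Z^5, C_1 ≅ Z^6.

∂_1: C_1 → C_0 is given by ∂[p,q] = [q] − [p]. For instance
  ∂[v_3,v_4] = [v_4] − [v_3].
As a 5×6 matrix over Z this has rank 4, with invariant factors (1,1,1,1).

From H_k ≅ ker(∂_k) / im(∂_{k+1}) we obtain:

  H_0: rank C_0 − rank ∂_1 = 5 − 4 = 1, and the invariant factors of ∂_1 are all 1, so H_0 ≅ Z.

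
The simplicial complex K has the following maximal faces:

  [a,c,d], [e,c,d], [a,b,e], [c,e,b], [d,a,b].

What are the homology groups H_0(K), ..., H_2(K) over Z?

H_0 ≅ Z,  H_1 ≅ Z,  H_2 = 0.

Fix the vertex order a < b < c < d < e and write every simplex with vertices in increasing order. Then dim K = 2 and the simplices of K are:

  0-simplices (5): a, b, c, d, e
  1-simplices (10): ab, ac, ad, ae, bc, bd, be, cd, ce, de
  2-simplices (5): abd, abe, acd, bce, cde

giving chain groups C_0 ≅ Z^5, C_1 ≅ Z^10, C_2 ≅ Z^5.

Boundary ∂_1: C_1 → C_0 is given by ∂[p,q] = [q] − [p].
The 5×10 boundary matrix has rank 4 and Smith normal form diag(1,1,1,1).

Boundary ∂_2: C_2 → C_1 sends each 2-simplex [p,q,r] to [q,r] − [p,r] + [p,q]. For instance
  ∂cde = de − ce + cd,
  ∂bce = ce − be + bc.
As a 10×5 matrix over Z this has rank 5, with invariant factors (1,1,1,1,1).

From H_k ≅ ker(∂_k) / im(∂_{k+1}) we obtain:

  H_0: rank C_0 − rank ∂_1 = 5 − 4 = 1, and the invariant factors of ∂_1 are all 1, so H_0 ≅ Z.
  H_1: rank ker ∂_1 − rank ∂_2 = (10 − 4) − 5 = 1, and the invariant factors of ∂_2 are all 1, so H_1 ≅ Z.
  H_2: rank ker ∂_2 − rank ∂_3 = (5 − 5) − 0 = 0, and there is no ∂_3, so H_2 ≅ 0.

As a check, the Euler characteristic is 5 − 10 + 5 = 0, which agrees with 1 − 1 + 0 = 0.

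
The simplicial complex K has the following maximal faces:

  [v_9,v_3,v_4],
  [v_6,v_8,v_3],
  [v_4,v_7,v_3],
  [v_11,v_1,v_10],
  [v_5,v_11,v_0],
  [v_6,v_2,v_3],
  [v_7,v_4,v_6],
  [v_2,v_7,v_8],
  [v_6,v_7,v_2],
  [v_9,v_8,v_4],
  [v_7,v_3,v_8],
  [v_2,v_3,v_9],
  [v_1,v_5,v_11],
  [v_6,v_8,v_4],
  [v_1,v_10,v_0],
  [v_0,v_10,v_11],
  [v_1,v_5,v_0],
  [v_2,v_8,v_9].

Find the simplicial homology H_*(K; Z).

H_0 ≅ Z^2,  H_1 ≅ Z/2,  H_2 ≅ Z.

K has 12 vertices, 27 edges, 18 triangles.
rank ∂_0 = 0, rank ∂_1 = 10 ⇒ b_0 = 12 − 0 − 10 = 2; all invariant factors of ∂_1 are 1 so no torsion. So H_0 = Z^2.
rank ∂_1 = 10, rank ∂_2 = 17 ⇒ b_1 = 27 − 10 − 17 = 0; ∂_2 has invariant factor(s) [2] giving torsion. So H_1 = Z/2.
rank ∂_2 = 17, rank ∂_3 = 0 ⇒ b_2 = 18 − 17 − 0 = 1. So H_2 = Z.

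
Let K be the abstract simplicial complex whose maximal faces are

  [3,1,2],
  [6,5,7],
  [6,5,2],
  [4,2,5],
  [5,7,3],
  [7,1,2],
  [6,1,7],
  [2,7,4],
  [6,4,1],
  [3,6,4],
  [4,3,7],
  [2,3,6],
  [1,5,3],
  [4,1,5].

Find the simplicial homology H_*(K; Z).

H_0 = Z,  H_1 = Z^2,  H_2 = Z.

We work with the vertex ordering 1 < 2 < 3 < 4 < 5 < 6 < 7. The simplices of K, each written with vertices in increasing order, are:

  0-simplices (7): [1], [2], [3], [4], [5], [6], [7]
  1-simplices (21): [1,2], [1,3], [1,4], [1,5], [1,6], [1,7], [2,3], [2,4], [2,5], [2,6], [2,7], [3,4], [3,5], [3,6], [3,7], [4,5], [4,6], [4,7], [5,6], [5,7], [6,7]
  2-simplices (14): [1,2,3], [1,2,7], [1,3,5], [1,4,5], [1,4,6], [1,6,7], [2,3,6], [2,4,5], [2,4,7], [2,5,6], [3,4,6], [3,4,7], [3,5,7], [5,6,7]

Hence C_0 ≅ Z^7, C_1 ≅ Z^21, C_2 ≅ Z^14.

Boundary ∂_1: C_1 → C_0 is given by ∂[p,q] = [q] − [p]. For instance
  ∂[5,7] = [7] − [5].
The resulting 7×21 matrix has rank 6, and its Smith normal form has invariant factors (1,1,1,1,1,1).

∂_2: C_2 → C_1 sends each 2-simplex [p,q,r] to [q,r] − [p,r] + [p,q]. For instance
  ∂[1,2,7] = [2,7] − [1,7] + [1,2],
  ∂[1,2,3] = [2,3] − [1,3] + [1,2].
The resulting 21×14 matrix has rank 13, and its Smith normal form has invariant factors (1,1,1,1,1,1,1,1,1,1,1,1,1).

Reading off H_k = ker ∂_k / im ∂_{k+1}:

  H_0: rank C_0 − rank ∂_1 = 7 − 6 = 1, and the invariant factors of ∂_1 are all 1, so H_0 ≅ Z.
  H_1: rank ker ∂_1 − rank ∂_2 = (21 − 6) − 13 = 2, and the invariant factors of ∂_2 are all 1, so H_1 ≅ Z^2.
  H_2: rank ker ∂_2 − rank ∂_3 = (14 − 13) − 0 = 1, and there is no ∂_3, so H_2 ≅ Z.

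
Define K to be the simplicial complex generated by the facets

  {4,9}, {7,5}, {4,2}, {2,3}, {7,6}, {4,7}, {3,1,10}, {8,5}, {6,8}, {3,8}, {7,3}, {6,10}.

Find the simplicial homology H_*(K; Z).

Order the vertices as 1 < 2 < 3 < 4 < 5 < 6 < 7 < 8 < 9 < 10. Listing each simplex with vertices in this order, K has dimension 2 with simplices:

  0-simplices (10): [1], [2], [3], [4], [5], [6], [7], [8], [9], [10]
  1-simplices (14): [1,3], [1,10], [2,3], [2,4], [3,7], [3,8], [3,10], [4,7], [4,9], [5,7], [5,8], [6,7], [6,8], [6,10]
  2-simplices (1): [1,3,10]

so the chain groups are C_0 ≅ Z^10, C_1 ≅ Z^14, C_2 ≅ Z^1.

∂_1: C_1 → C_0 is given by ∂[p,q] = [q] − [p]. For instance
  ∂[6,7] = [7] − [6].
This gives a 10×14 integer matrix of rank 9; reducing to Smith normal form yields diagonal entries (1,1,1,1,1,1,1,1,1).

∂_2: C_2 → C_1 sends each 2-simplex [p,q,r] to [q,r] − [p,r] + [p,q]. For instance
  ∂[1,3,10] = [3,10] − [1,10] + [1,3].
The 14×1 boundary matrix has rank 1 and Smith normal form diag(1).

Reading off H_k = ker ∂_k / im ∂_{k+1}:

  H_0: rank C_0 − rank ∂_1 = 10 − 9 = 1, and the invariant factors of ∂_1 are all 1, so H_0 = Z.
  H_1: rank ker ∂_1 − rank ∂_2 = (14 − 9) − 1 = 4, and the invariant factors of ∂_2 are all 1, so H_1 = Z^4.
  H_2: rank ker ∂_2 − rank ∂_3 = (1 − 1) − 0 = 0, and there is no ∂_3, so H_2 = 0.

H_0 ≅ Z,  H_1 ≅ Z^4,  H_2 = 0.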